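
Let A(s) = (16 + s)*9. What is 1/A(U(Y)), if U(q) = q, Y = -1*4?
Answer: 1/108 ≈ 0.0092593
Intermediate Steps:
Y = -4
A(s) = 144 + 9*s
1/A(U(Y)) = 1/(144 + 9*(-4)) = 1/(144 - 36) = 1/108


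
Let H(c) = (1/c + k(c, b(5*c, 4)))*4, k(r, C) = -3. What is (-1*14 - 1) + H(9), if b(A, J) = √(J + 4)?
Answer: -239/9 ≈ -26.556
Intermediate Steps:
b(A, J) = √(4 + J)
H(c) = -12 + 4/c (H(c) = (1/c - 3)*4 = (-3 + 1/c)*4 = -12 + 4/c)
(-1*14 - 1) + H(9) = (-1*14 - 1) + (-12 + 4/9) = (-14 - 1) + (-12 + 4*(⅑)) = -15 + (-12 + 4/9) = -15 - 104/9 = -239/9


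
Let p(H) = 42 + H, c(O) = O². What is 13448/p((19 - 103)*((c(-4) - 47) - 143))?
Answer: 6724/7329 ≈ 0.91745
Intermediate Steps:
13448/p((19 - 103)*((c(-4) - 47) - 143)) = 13448/(42 + (19 - 103)*(((-4)² - 47) - 143)) = 13448/(42 - 84*((16 - 47) - 143)) = 13448/(42 - 84*(-31 - 143)) = 13448/(42 - 84*(-174)) = 13448/(42 + 14616) = 13448/14658 = 13448*(1/14658) = 6724/7329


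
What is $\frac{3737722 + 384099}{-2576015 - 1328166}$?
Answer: $- \frac{4121821}{3904181} \approx -1.0557$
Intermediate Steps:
$\frac{3737722 + 384099}{-2576015 - 1328166} = \frac{4121821}{-3904181} = 4121821 \left(- \frac{1}{3904181}\right) = - \frac{4121821}{3904181}$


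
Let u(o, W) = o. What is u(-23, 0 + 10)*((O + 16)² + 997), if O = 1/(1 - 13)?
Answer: -4141127/144 ≈ -28758.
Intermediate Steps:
O = -1/12 (O = 1/(-12) = -1/12 ≈ -0.083333)
u(-23, 0 + 10)*((O + 16)² + 997) = -23*((-1/12 + 16)² + 997) = -23*((191/12)² + 997) = -23*(36481/144 + 997) = -23*180049/144 = -4141127/144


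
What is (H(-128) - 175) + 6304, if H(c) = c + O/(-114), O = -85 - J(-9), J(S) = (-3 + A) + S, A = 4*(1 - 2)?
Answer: 228061/38 ≈ 6001.6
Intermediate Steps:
A = -4 (A = 4*(-1) = -4)
J(S) = -7 + S (J(S) = (-3 - 4) + S = -7 + S)
O = -69 (O = -85 - (-7 - 9) = -85 - 1*(-16) = -85 + 16 = -69)
H(c) = 23/38 + c (H(c) = c - 69/(-114) = c - 69*(-1/114) = c + 23/38 = 23/38 + c)
(H(-128) - 175) + 6304 = ((23/38 - 128) - 175) + 6304 = (-4841/38 - 175) + 6304 = -11491/38 + 6304 = 228061/38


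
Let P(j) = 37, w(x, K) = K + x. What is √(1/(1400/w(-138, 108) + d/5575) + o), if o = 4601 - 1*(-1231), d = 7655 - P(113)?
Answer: √3347715482765562/757646 ≈ 76.367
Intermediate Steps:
d = 7618 (d = 7655 - 1*37 = 7655 - 37 = 7618)
o = 5832 (o = 4601 + 1231 = 5832)
√(1/(1400/w(-138, 108) + d/5575) + o) = √(1/(1400/(108 - 138) + 7618/5575) + 5832) = √(1/(1400/(-30) + 7618*(1/5575)) + 5832) = √(1/(1400*(-1/30) + 7618/5575) + 5832) = √(1/(-140/3 + 7618/5575) + 5832) = √(1/(-757646/16725) + 5832) = √(-16725/757646 + 5832) = √(4418574747/757646) = √3347715482765562/757646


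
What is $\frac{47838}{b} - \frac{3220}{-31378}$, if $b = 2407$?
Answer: $\frac{26013988}{1302187} \approx 19.977$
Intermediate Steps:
$\frac{47838}{b} - \frac{3220}{-31378} = \frac{47838}{2407} - \frac{3220}{-31378} = 47838 \cdot \frac{1}{2407} - - \frac{1610}{15689} = \frac{47838}{2407} + \frac{1610}{15689} = \frac{26013988}{1302187}$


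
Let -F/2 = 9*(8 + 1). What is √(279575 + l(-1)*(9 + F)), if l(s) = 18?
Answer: √276821 ≈ 526.14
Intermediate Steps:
F = -162 (F = -18*(8 + 1) = -18*9 = -2*81 = -162)
√(279575 + l(-1)*(9 + F)) = √(279575 + 18*(9 - 162)) = √(279575 + 18*(-153)) = √(279575 - 2754) = √276821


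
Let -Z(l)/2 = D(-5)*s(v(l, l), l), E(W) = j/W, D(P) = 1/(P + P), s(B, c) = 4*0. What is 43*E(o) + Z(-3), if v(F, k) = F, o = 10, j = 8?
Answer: 172/5 ≈ 34.400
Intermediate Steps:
s(B, c) = 0
D(P) = 1/(2*P)
E(W) = 8/W
Z(l) = 0 (Z(l) = -2*(½)/(-5)*0 = -2*(½)*(-⅕)*0 = -(-1)*0/5 = -2*0 = 0)
43*E(o) + Z(-3) = 43*(8/10) + 0 = 43*(8*(⅒)) + 0 = 43*(⅘) + 0 = 172/5 + 0 = 172/5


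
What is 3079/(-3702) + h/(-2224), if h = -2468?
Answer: 286105/1029156 ≈ 0.27800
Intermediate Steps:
3079/(-3702) + h/(-2224) = 3079/(-3702) - 2468/(-2224) = 3079*(-1/3702) - 2468*(-1/2224) = -3079/3702 + 617/556 = 286105/1029156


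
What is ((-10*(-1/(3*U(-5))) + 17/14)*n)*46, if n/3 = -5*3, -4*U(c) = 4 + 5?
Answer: 11615/21 ≈ 553.10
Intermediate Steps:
U(c) = -9/4 (U(c) = -(4 + 5)/4 = -¼*9 = -9/4)
n = -45 (n = 3*(-5*3) = 3*(-15) = -45)
((-10*(-1/(3*U(-5))) + 17/14)*n)*46 = ((-10/((-3*(-9/4))) + 17/14)*(-45))*46 = ((-10/27/4 + 17*(1/14))*(-45))*46 = ((-10*4/27 + 17/14)*(-45))*46 = ((-40/27 + 17/14)*(-45))*46 = -101/378*(-45)*46 = (505/42)*46 = 11615/21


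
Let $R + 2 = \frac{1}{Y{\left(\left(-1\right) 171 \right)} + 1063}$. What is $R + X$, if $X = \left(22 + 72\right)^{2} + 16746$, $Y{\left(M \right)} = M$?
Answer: $\frac{22817361}{892} \approx 25580.0$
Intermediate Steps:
$X = 25582$ ($X = 94^{2} + 16746 = 8836 + 16746 = 25582$)
$R = - \frac{1783}{892}$ ($R = -2 + \frac{1}{\left(-1\right) 171 + 1063} = -2 + \frac{1}{-171 + 1063} = -2 + \frac{1}{892} = - \frac{1783}{892} \approx -1.9989$)
$R + X = - \frac{1783}{892} + 25582 = \frac{22817361}{892}$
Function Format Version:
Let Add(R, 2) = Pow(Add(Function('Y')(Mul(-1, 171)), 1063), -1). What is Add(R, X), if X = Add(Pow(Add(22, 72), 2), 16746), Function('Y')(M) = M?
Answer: Rational(22817361, 892) ≈ 25580.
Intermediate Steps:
X = 25582 (X = Add(Pow(94, 2), 16746) = Add(8836, 16746) = 25582)
R = Rational(-1783, 892) (R = Add(-2, Pow(Add(Mul(-1, 171), 1063), -1)) = Add(-2, Pow(Add(-171, 1063), -1)) = Add(-2, Pow(892, -1)) = Add(-2, Rational(1, 892)) = Rational(-1783, 892) ≈ -1.9989)
Add(R, X) = Add(Rational(-1783, 892), 25582) = Rational(22817361, 892)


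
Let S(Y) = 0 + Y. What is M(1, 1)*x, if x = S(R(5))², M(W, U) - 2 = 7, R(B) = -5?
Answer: 225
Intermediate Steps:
S(Y) = Y
M(W, U) = 9 (M(W, U) = 2 + 7 = 9)
x = 25 (x = (-5)² = 25)
M(1, 1)*x = 9*25 = 225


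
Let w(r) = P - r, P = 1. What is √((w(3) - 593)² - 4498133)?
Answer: 2*I*√1036027 ≈ 2035.7*I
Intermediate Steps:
w(r) = 1 - r
√((w(3) - 593)² - 4498133) = √(((1 - 1*3) - 593)² - 4498133) = √(((1 - 3) - 593)² - 4498133) = √((-2 - 593)² - 4498133) = √((-595)² - 4498133) = √(354025 - 4498133) = √(-4144108) = 2*I*√1036027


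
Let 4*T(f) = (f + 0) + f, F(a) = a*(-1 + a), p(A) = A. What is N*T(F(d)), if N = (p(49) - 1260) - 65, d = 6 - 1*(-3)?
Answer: -45936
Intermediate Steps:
d = 9 (d = 6 + 3 = 9)
N = -1276 (N = (49 - 1260) - 65 = -1211 - 65 = -1276)
T(f) = f/2 (T(f) = ((f + 0) + f)/4 = (f + f)/4 = (2*f)/4 = f/2)
N*T(F(d)) = -638*9*(-1 + 9) = -638*9*8 = -638*72 = -1276*36 = -45936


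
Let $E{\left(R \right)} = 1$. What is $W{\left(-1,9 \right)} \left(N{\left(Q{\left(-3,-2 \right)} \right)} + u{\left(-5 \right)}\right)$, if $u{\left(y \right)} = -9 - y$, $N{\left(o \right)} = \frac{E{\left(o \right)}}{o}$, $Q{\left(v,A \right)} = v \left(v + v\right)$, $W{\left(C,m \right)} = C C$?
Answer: $- \frac{71}{18} \approx -3.9444$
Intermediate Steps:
$W{\left(C,m \right)} = C^{2}$
$Q{\left(v,A \right)} = 2 v^{2}$ ($Q{\left(v,A \right)} = v 2 v = 2 v^{2}$)
$N{\left(o \right)} = \frac{1}{o}$ ($N{\left(o \right)} = 1 \frac{1}{o} = \frac{1}{o}$)
$W{\left(-1,9 \right)} \left(N{\left(Q{\left(-3,-2 \right)} \right)} + u{\left(-5 \right)}\right) = \left(-1\right)^{2} \left(\frac{1}{2 \left(-3\right)^{2}} - 4\right) = 1 \left(\frac{1}{2 \cdot 9} + \left(-9 + 5\right)\right) = 1 \left(\frac{1}{18} - 4\right) = 1 \left(- \frac{71}{18}\right) = - \frac{71}{18}$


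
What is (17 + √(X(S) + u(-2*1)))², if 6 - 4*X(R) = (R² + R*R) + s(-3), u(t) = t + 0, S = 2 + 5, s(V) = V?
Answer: (34 + I*√97)²/4 ≈ 264.75 + 167.43*I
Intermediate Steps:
S = 7
u(t) = t
X(R) = 9/4 - R²/2 (X(R) = 3/2 - ((R² + R*R) - 3)/4 = 3/2 - ((R² + R²) - 3)/4 = 3/2 - (2*R² - 3)/4 = 3/2 - (-3 + 2*R²)/4 = 3/2 + (¾ - R²/2) = 9/4 - R²/2)
(17 + √(X(S) + u(-2*1)))² = (17 + √((9/4 - ½*7²) - 2*1))² = (17 + √((9/4 - ½*49) - 2))² = (17 + √((9/4 - 49/2) - 2))² = (17 + √(-89/4 - 2))² = (17 + √(-97/4))² = (17 + I*√97/2)²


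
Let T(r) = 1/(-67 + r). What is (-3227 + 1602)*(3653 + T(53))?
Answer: -83104125/14 ≈ -5.9360e+6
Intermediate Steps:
(-3227 + 1602)*(3653 + T(53)) = (-3227 + 1602)*(3653 + 1/(-67 + 53)) = -1625*(3653 + 1/(-14)) = -1625*(3653 - 1/14) = -1625*51141/14 = -83104125/14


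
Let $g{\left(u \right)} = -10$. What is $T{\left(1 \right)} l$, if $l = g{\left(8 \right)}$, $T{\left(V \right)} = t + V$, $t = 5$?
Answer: $-60$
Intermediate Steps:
$T{\left(V \right)} = 5 + V$
$l = -10$
$T{\left(1 \right)} l = \left(5 + 1\right) \left(-10\right) = 6 \left(-10\right) = -60$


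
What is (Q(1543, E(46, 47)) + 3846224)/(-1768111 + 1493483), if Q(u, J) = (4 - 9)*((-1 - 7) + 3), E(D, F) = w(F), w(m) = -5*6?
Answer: -3846249/274628 ≈ -14.005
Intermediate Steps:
w(m) = -30
E(D, F) = -30
Q(u, J) = 25 (Q(u, J) = -5*(-8 + 3) = -5*(-5) = 25)
(Q(1543, E(46, 47)) + 3846224)/(-1768111 + 1493483) = (25 + 3846224)/(-1768111 + 1493483) = 3846249/(-274628) = 3846249*(-1/274628) = -3846249/274628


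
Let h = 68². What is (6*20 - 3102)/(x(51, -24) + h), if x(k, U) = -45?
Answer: -2982/4579 ≈ -0.65123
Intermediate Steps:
h = 4624
(6*20 - 3102)/(x(51, -24) + h) = (6*20 - 3102)/(-45 + 4624) = (120 - 3102)/4579 = -2982*1/4579 = -2982/4579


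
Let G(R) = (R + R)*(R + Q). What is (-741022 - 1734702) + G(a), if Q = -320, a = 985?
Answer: -1165674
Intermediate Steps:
G(R) = 2*R*(-320 + R) (G(R) = (R + R)*(R - 320) = (2*R)*(-320 + R) = 2*R*(-320 + R))
(-741022 - 1734702) + G(a) = (-741022 - 1734702) + 2*985*(-320 + 985) = -2475724 + 2*985*665 = -2475724 + 1310050 = -1165674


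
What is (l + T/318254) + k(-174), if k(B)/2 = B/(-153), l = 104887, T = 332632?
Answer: 851234976947/8115477 ≈ 1.0489e+5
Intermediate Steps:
k(B) = -2*B/153 (k(B) = 2*(B/(-153)) = 2*(B*(-1/153)) = 2*(-B/153) = -2*B/153)
(l + T/318254) + k(-174) = (104887 + 332632/318254) - 2/153*(-174) = (104887 + 332632*(1/318254)) + 116/51 = (104887 + 166316/159127) + 116/51 = 16690519965/159127 + 116/51 = 851234976947/8115477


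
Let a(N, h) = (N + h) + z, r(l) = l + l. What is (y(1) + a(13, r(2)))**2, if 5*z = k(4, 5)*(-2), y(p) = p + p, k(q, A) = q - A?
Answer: 9409/25 ≈ 376.36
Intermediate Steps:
y(p) = 2*p
z = 2/5 (z = ((4 - 1*5)*(-2))/5 = ((4 - 5)*(-2))/5 = (-1*(-2))/5 = (1/5)*2 = 2/5 ≈ 0.40000)
r(l) = 2*l
a(N, h) = 2/5 + N + h (a(N, h) = (N + h) + 2/5 = 2/5 + N + h)
(y(1) + a(13, r(2)))**2 = (2*1 + (2/5 + 13 + 2*2))**2 = (2 + (2/5 + 13 + 4))**2 = (2 + 87/5)**2 = (97/5)**2 = 9409/25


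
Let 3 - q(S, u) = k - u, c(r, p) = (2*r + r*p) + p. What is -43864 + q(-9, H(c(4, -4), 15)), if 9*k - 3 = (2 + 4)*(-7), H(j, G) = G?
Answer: -131525/3 ≈ -43842.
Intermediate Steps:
c(r, p) = p + 2*r + p*r (c(r, p) = (2*r + p*r) + p = p + 2*r + p*r)
k = -13/3 (k = ⅓ + ((2 + 4)*(-7))/9 = ⅓ + (6*(-7))/9 = ⅓ + (⅑)*(-42) = ⅓ - 14/3 = -13/3 ≈ -4.3333)
q(S, u) = 22/3 + u (q(S, u) = 3 - (-13/3 - u) = 3 + (13/3 + u) = 22/3 + u)
-43864 + q(-9, H(c(4, -4), 15)) = -43864 + (22/3 + 15) = -43864 + 67/3 = -131525/3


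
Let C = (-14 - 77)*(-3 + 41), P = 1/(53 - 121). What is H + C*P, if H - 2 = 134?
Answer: 6353/34 ≈ 186.85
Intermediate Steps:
H = 136 (H = 2 + 134 = 136)
P = -1/68 (P = 1/(-68) = -1/68 ≈ -0.014706)
C = -3458 (C = -91*38 = -3458)
H + C*P = 136 - 3458*(-1/68) = 136 + 1729/34 = 6353/34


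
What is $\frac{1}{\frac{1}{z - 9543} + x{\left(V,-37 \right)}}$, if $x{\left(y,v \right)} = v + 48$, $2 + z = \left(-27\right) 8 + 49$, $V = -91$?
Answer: $\frac{9712}{106831} \approx 0.09091$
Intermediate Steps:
$z = -169$ ($z = -2 + \left(\left(-27\right) 8 + 49\right) = -2 + \left(-216 + 49\right) = -2 - 167 = -169$)
$x{\left(y,v \right)} = 48 + v$
$\frac{1}{\frac{1}{z - 9543} + x{\left(V,-37 \right)}} = \frac{1}{\frac{1}{-169 - 9543} + \left(48 - 37\right)} = \frac{1}{\frac{1}{-9712} + 11} = \frac{1}{- \frac{1}{9712} + 11} = \frac{1}{\frac{106831}{9712}} = \frac{9712}{106831}$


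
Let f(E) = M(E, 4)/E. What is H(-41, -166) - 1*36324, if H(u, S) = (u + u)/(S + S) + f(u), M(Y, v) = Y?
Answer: -6029577/166 ≈ -36323.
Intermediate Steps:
f(E) = 1 (f(E) = E/E = 1)
H(u, S) = 1 + u/S (H(u, S) = (u + u)/(S + S) + 1 = (2*u)/((2*S)) + 1 = (2*u)*(1/(2*S)) + 1 = u/S + 1 = 1 + u/S)
H(-41, -166) - 1*36324 = (-166 - 41)/(-166) - 1*36324 = -1/166*(-207) - 36324 = 207/166 - 36324 = -6029577/166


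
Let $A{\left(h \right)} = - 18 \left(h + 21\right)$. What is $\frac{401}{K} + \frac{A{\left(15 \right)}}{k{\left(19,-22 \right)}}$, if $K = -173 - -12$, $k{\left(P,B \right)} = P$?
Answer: $- \frac{111947}{3059} \approx -36.596$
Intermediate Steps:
$A{\left(h \right)} = -378 - 18 h$ ($A{\left(h \right)} = - 18 \left(21 + h\right) = -378 - 18 h$)
$K = -161$ ($K = -173 + 12 = -161$)
$\frac{401}{K} + \frac{A{\left(15 \right)}}{k{\left(19,-22 \right)}} = \frac{401}{-161} + \frac{-378 - 270}{19} = 401 \left(- \frac{1}{161}\right) + \left(-378 - 270\right) \frac{1}{19} = - \frac{401}{161} - \frac{648}{19} = - \frac{111947}{3059}$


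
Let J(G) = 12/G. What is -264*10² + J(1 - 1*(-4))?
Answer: -131988/5 ≈ -26398.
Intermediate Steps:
-264*10² + J(1 - 1*(-4)) = -264*10² + 12/(1 - 1*(-4)) = -264*100 + 12/(1 + 4) = -26400 + 12/5 = -131988/5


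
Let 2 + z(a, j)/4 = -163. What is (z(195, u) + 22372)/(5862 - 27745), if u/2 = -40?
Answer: -21712/21883 ≈ -0.99219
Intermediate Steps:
u = -80 (u = 2*(-40) = -80)
z(a, j) = -660 (z(a, j) = -8 + 4*(-163) = -8 - 652 = -660)
(z(195, u) + 22372)/(5862 - 27745) = (-660 + 22372)/(5862 - 27745) = 21712/(-21883) = 21712*(-1/21883) = -21712/21883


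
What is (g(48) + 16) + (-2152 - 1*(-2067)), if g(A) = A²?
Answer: 2235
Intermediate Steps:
(g(48) + 16) + (-2152 - 1*(-2067)) = (48² + 16) + (-2152 - 1*(-2067)) = (2304 + 16) + (-2152 + 2067) = 2320 - 85 = 2235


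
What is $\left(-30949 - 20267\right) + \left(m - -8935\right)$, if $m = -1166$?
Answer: $-43447$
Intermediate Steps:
$\left(-30949 - 20267\right) + \left(m - -8935\right) = \left(-30949 - 20267\right) - -7769 = -51216 + \left(-1166 + 8935\right) = -51216 + 7769 = -43447$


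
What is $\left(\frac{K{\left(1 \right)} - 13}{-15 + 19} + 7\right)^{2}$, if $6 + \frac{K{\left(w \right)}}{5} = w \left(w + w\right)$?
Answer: $\frac{25}{16} \approx 1.5625$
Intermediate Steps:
$K{\left(w \right)} = -30 + 10 w^{2}$ ($K{\left(w \right)} = -30 + 5 w \left(w + w\right) = -30 + 5 w 2 w = -30 + 5 \cdot 2 w^{2} = -30 + 10 w^{2}$)
$\left(\frac{K{\left(1 \right)} - 13}{-15 + 19} + 7\right)^{2} = \left(\frac{\left(-30 + 10 \cdot 1^{2}\right) - 13}{-15 + 19} + 7\right)^{2} = \left(\frac{\left(-30 + 10 \cdot 1\right) - 13}{4} + 7\right)^{2} = \left(\left(\left(-30 + 10\right) - 13\right) \frac{1}{4} + 7\right)^{2} = \left(\left(-20 - 13\right) \frac{1}{4} + 7\right)^{2} = \left(\left(-33\right) \frac{1}{4} + 7\right)^{2} = \left(- \frac{33}{4} + 7\right)^{2} = \left(- \frac{5}{4}\right)^{2} = \frac{25}{16}$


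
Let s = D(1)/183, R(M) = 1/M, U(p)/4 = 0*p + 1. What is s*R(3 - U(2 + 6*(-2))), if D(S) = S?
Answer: -1/183 ≈ -0.0054645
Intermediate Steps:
U(p) = 4 (U(p) = 4*(0*p + 1) = 4*(0 + 1) = 4*1 = 4)
s = 1/183 ≈ 0.0054645
s*R(3 - U(2 + 6*(-2))) = 1/(183*(3 - 1*4)) = 1/(183*(3 - 4)) = (1/183)/(-1) = (1/183)*(-1) = -1/183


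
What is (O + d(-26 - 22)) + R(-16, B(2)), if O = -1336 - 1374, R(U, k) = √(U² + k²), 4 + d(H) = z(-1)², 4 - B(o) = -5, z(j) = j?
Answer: -2713 + √337 ≈ -2694.6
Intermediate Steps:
B(o) = 9 (B(o) = 4 - 1*(-5) = 4 + 5 = 9)
d(H) = -3 (d(H) = -4 + (-1)² = -4 + 1 = -3)
O = -2710
(O + d(-26 - 22)) + R(-16, B(2)) = (-2710 - 3) + √((-16)² + 9²) = -2713 + √(256 + 81) = -2713 + √337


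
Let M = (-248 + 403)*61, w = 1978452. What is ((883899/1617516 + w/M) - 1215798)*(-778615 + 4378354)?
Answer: -2478585157742544227091/566430140 ≈ -4.3758e+12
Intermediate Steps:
M = 9455 (M = 155*61 = 9455)
((883899/1617516 + w/M) - 1215798)*(-778615 + 4378354) = ((883899/1617516 + 1978452/9455) - 1215798)*(-778615 + 4378354) = ((883899*(1/1617516) + 1978452*(1/9455)) - 1215798)*3599739 = ((32737/59908 + 1978452/9455) - 1215798)*3599739 = (118834630751/566430140 - 1215798)*3599739 = -688545796720969/566430140*3599739 = -2478585157742544227091/566430140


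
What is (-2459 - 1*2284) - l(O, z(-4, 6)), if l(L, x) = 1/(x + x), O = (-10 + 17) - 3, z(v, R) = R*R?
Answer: -341497/72 ≈ -4743.0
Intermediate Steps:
z(v, R) = R**2
O = 4 (O = 7 - 3 = 4)
l(L, x) = 1/(2*x)
(-2459 - 1*2284) - l(O, z(-4, 6)) = (-2459 - 1*2284) - 1/(2*(6**2)) = (-2459 - 2284) - 1/(2*36) = -4743 - 1/(2*36) = -4743 - 1*1/72 = -4743 - 1/72 = -341497/72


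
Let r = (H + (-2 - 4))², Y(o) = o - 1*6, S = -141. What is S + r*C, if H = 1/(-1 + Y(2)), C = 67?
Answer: 60862/25 ≈ 2434.5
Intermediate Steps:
Y(o) = -6 + o (Y(o) = o - 6 = -6 + o)
H = -⅕ (H = 1/(-1 + (-6 + 2)) = 1/(-1 - 4) = 1/(-5) = -⅕ ≈ -0.20000)
r = 961/25 (r = (-⅕ + (-2 - 4))² = (-⅕ - 6)² = (-31/5)² = 961/25 ≈ 38.440)
S + r*C = -141 + (961/25)*67 = -141 + 64387/25 = 60862/25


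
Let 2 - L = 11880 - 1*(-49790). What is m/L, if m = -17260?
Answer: 4315/15417 ≈ 0.27989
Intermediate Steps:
L = -61668 (L = 2 - (11880 - 1*(-49790)) = 2 - (11880 + 49790) = 2 - 1*61670 = 2 - 61670 = -61668)
m/L = -17260/(-61668) = -17260*(-1/61668) = 4315/15417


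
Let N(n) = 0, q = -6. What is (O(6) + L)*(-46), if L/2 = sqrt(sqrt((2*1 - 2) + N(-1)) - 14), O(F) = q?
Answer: 276 - 92*I*sqrt(14) ≈ 276.0 - 344.23*I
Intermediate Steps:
O(F) = -6
L = 2*I*sqrt(14) (L = 2*sqrt(sqrt((2*1 - 2) + 0) - 14) = 2*sqrt(sqrt((2 - 2) + 0) - 14) = 2*sqrt(sqrt(0 + 0) - 14) = 2*sqrt(sqrt(0) - 14) = 2*sqrt(0 - 14) = 2*sqrt(-14) = 2*(I*sqrt(14)) = 2*I*sqrt(14) ≈ 7.4833*I)
(O(6) + L)*(-46) = (-6 + 2*I*sqrt(14))*(-46) = 276 - 92*I*sqrt(14)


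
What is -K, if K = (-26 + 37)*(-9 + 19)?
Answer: -110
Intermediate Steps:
K = 110 (K = 11*10 = 110)
-K = -1*110 = -110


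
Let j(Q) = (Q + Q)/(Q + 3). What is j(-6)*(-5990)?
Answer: -23960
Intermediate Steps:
j(Q) = 2*Q/(3 + Q) (j(Q) = (2*Q)/(3 + Q) = 2*Q/(3 + Q))
j(-6)*(-5990) = (2*(-6)/(3 - 6))*(-5990) = (2*(-6)/(-3))*(-5990) = (2*(-6)*(-1/3))*(-5990) = 4*(-5990) = -23960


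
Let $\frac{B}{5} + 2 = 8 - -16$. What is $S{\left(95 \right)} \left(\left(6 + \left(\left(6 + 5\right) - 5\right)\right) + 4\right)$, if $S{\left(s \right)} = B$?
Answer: $1760$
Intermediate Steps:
$B = 110$ ($B = -10 + 5 \left(8 - -16\right) = -10 + 5 \left(8 + 16\right) = -10 + 5 \cdot 24 = -10 + 120 = 110$)
$S{\left(s \right)} = 110$
$S{\left(95 \right)} \left(\left(6 + \left(\left(6 + 5\right) - 5\right)\right) + 4\right) = 110 \left(\left(6 + \left(\left(6 + 5\right) - 5\right)\right) + 4\right) = 110 \left(\left(6 + \left(11 - 5\right)\right) + 4\right) = 110 \left(\left(6 + 6\right) + 4\right) = 110 \left(12 + 4\right) = 110 \cdot 16 = 1760$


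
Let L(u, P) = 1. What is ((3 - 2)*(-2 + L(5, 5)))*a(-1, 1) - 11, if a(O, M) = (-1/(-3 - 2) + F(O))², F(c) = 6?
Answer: -1236/25 ≈ -49.440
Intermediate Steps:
a(O, M) = 961/25 (a(O, M) = (-1/(-3 - 2) + 6)² = (-1/(-5) + 6)² = (-1*(-⅕) + 6)² = (⅕ + 6)² = (31/5)² = 961/25)
((3 - 2)*(-2 + L(5, 5)))*a(-1, 1) - 11 = ((3 - 2)*(-2 + 1))*(961/25) - 11 = (1*(-1))*(961/25) - 11 = -1*961/25 - 11 = -961/25 - 11 = -1236/25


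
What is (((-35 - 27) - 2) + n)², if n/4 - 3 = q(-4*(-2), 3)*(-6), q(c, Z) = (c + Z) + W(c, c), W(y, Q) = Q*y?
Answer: 3429904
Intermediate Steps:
q(c, Z) = Z + c + c² (q(c, Z) = (c + Z) + c*c = (Z + c) + c² = Z + c + c²)
n = -1788 (n = 12 + 4*((3 - 4*(-2) + (-4*(-2))²)*(-6)) = 12 + 4*((3 + 8 + 8²)*(-6)) = 12 + 4*((3 + 8 + 64)*(-6)) = 12 + 4*(75*(-6)) = 12 + 4*(-450) = 12 - 1800 = -1788)
(((-35 - 27) - 2) + n)² = (((-35 - 27) - 2) - 1788)² = ((-62 - 2) - 1788)² = (-64 - 1788)² = (-1852)² = 3429904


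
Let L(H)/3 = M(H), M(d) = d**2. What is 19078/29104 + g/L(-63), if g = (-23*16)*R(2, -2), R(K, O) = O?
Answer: 124291145/173270664 ≈ 0.71732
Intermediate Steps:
L(H) = 3*H**2
g = 736 (g = -23*16*(-2) = -368*(-2) = 736)
19078/29104 + g/L(-63) = 19078/29104 + 736/((3*(-63)**2)) = 19078*(1/29104) + 736/((3*3969)) = 9539/14552 + 736/11907 = 124291145/173270664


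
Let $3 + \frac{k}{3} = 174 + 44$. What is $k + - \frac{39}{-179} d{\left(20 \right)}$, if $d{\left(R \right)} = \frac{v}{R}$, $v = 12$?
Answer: $\frac{577392}{895} \approx 645.13$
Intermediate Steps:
$d{\left(R \right)} = \frac{12}{R}$
$k = 645$ ($k = -9 + 3 \left(174 + 44\right) = -9 + 3 \cdot 218 = -9 + 654 = 645$)
$k + - \frac{39}{-179} d{\left(20 \right)} = 645 + - \frac{39}{-179} \cdot \frac{12}{20} = 645 + \left(-39\right) \left(- \frac{1}{179}\right) 12 \cdot \frac{1}{20} = 645 + \frac{39}{179} \cdot \frac{3}{5} = 645 + \frac{117}{895} = \frac{577392}{895}$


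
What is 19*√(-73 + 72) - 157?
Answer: -157 + 19*I ≈ -157.0 + 19.0*I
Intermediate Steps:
19*√(-73 + 72) - 157 = 19*√(-1) - 157 = 19*I - 157 = -157 + 19*I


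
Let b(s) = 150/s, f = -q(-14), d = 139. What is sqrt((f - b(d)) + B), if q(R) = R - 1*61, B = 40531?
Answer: 2*sqrt(196131919)/139 ≈ 201.51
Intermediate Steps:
q(R) = -61 + R (q(R) = R - 61 = -61 + R)
f = 75 (f = -(-61 - 14) = -1*(-75) = 75)
sqrt((f - b(d)) + B) = sqrt((75 - 150/139) + 40531) = sqrt(10275/139 + 40531) = sqrt(5644084/139) = 2*sqrt(196131919)/139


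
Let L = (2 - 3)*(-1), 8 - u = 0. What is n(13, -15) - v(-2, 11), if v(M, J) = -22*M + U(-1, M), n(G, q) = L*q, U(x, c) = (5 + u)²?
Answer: -228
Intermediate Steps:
u = 8 (u = 8 - 1*0 = 8 + 0 = 8)
U(x, c) = 169 (U(x, c) = (5 + 8)² = 13² = 169)
L = 1 (L = -1*(-1) = 1)
n(G, q) = q (n(G, q) = 1*q = q)
v(M, J) = 169 - 22*M (v(M, J) = -22*M + 169 = 169 - 22*M)
n(13, -15) - v(-2, 11) = -15 - (169 - 22*(-2)) = -15 - (169 + 44) = -15 - 1*213 = -15 - 213 = -228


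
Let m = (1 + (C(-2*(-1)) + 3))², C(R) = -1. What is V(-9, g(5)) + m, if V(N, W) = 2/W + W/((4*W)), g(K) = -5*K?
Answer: 917/100 ≈ 9.1700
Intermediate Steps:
V(N, W) = ¼ + 2/W (V(N, W) = 2/W + W*(1/(4*W)) = 2/W + ¼ = ¼ + 2/W)
m = 9 (m = (1 + (-1 + 3))² = (1 + 2)² = 3² = 9)
V(-9, g(5)) + m = (8 - 5*5)/(4*((-5*5))) + 9 = (¼)*(8 - 25)/(-25) + 9 = (¼)*(-1/25)*(-17) + 9 = 17/100 + 9 = 917/100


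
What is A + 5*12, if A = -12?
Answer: 48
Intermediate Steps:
A + 5*12 = -12 + 5*12 = -12 + 60 = 48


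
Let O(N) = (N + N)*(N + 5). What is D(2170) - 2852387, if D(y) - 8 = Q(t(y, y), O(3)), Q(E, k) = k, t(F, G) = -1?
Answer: -2852331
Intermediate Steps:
O(N) = 2*N*(5 + N) (O(N) = (2*N)*(5 + N) = 2*N*(5 + N))
D(y) = 56 (D(y) = 8 + 2*3*(5 + 3) = 8 + 2*3*8 = 8 + 48 = 56)
D(2170) - 2852387 = 56 - 2852387 = -2852331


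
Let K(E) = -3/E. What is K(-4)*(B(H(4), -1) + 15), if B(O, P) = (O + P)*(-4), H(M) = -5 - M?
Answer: 165/4 ≈ 41.250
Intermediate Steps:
B(O, P) = -4*O - 4*P
K(-4)*(B(H(4), -1) + 15) = (-3/(-4))*((-4*(-5 - 1*4) - 4*(-1)) + 15) = (-3*(-1/4))*((-4*(-5 - 4) + 4) + 15) = 3*((-4*(-9) + 4) + 15)/4 = 3*((36 + 4) + 15)/4 = 3*(40 + 15)/4 = (3/4)*55 = 165/4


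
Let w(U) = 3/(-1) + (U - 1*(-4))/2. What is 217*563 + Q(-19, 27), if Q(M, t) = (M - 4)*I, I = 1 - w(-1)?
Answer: 244227/2 ≈ 1.2211e+5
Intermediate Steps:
w(U) = -1 + U/2 (w(U) = 3*(-1) + (U + 4)*(½) = -3 + (4 + U)*(½) = -3 + (2 + U/2) = -1 + U/2)
I = 5/2 (I = 1 - (-1 + (½)*(-1)) = 1 - (-1 - ½) = 1 - 1*(-3/2) = 1 + 3/2 = 5/2 ≈ 2.5000)
Q(M, t) = -10 + 5*M/2 (Q(M, t) = (M - 4)*(5/2) = (-4 + M)*(5/2) = -10 + 5*M/2)
217*563 + Q(-19, 27) = 217*563 + (-10 + (5/2)*(-19)) = 122171 + (-10 - 95/2) = 122171 - 115/2 = 244227/2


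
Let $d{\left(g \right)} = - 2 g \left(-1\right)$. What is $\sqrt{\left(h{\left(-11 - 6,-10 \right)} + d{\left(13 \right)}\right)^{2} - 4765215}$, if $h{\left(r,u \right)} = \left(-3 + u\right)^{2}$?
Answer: $i \sqrt{4727190} \approx 2174.2 i$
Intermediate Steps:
$d{\left(g \right)} = 2 g$
$\sqrt{\left(h{\left(-11 - 6,-10 \right)} + d{\left(13 \right)}\right)^{2} - 4765215} = \sqrt{\left(\left(-3 - 10\right)^{2} + 2 \cdot 13\right)^{2} - 4765215} = \sqrt{\left(\left(-13\right)^{2} + 26\right)^{2} - 4765215} = \sqrt{\left(169 + 26\right)^{2} - 4765215} = \sqrt{195^{2} - 4765215} = \sqrt{38025 - 4765215} = \sqrt{-4727190} = i \sqrt{4727190}$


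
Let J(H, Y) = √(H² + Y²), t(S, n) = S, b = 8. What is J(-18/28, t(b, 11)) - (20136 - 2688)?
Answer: -17448 + 5*√505/14 ≈ -17440.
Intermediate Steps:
J(-18/28, t(b, 11)) - (20136 - 2688) = √((-18/28)² + 8²) - (20136 - 2688) = √((-18*1/28)² + 64) - 1*17448 = √((-9/14)² + 64) - 17448 = √(81/196 + 64) - 17448 = √(12625/196) - 17448 = 5*√505/14 - 17448 = -17448 + 5*√505/14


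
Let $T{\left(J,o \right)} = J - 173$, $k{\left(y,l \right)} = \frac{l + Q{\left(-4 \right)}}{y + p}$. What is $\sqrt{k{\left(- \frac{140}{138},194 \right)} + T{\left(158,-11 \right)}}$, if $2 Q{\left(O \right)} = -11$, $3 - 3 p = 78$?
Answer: $\frac{i \sqrt{286708170}}{3590} \approx 4.7166 i$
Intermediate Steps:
$p = -25$ ($p = 1 - 26 = -25$)
$Q{\left(O \right)} = - \frac{11}{2}$ ($Q{\left(O \right)} = \frac{1}{2} \left(-11\right) = - \frac{11}{2}$)
$k{\left(y,l \right)} = \frac{- \frac{11}{2} + l}{-25 + y}$ ($k{\left(y,l \right)} = \frac{l - \frac{11}{2}}{y - 25} = \frac{- \frac{11}{2} + l}{-25 + y}$)
$T{\left(J,o \right)} = -173 + J$
$\sqrt{k{\left(- \frac{140}{138},194 \right)} + T{\left(158,-11 \right)}} = \sqrt{\frac{- \frac{11}{2} + 194}{-25 - \frac{140}{138}} + \left(-173 + 158\right)} = \sqrt{\frac{1}{-25 - \frac{70}{69}} \cdot \frac{377}{2} - 15} = \sqrt{\frac{1}{- \frac{1795}{69}} \cdot \frac{377}{2} - 15} = \sqrt{\left(- \frac{69}{1795}\right) \frac{377}{2} - 15} = \sqrt{- \frac{26013}{3590} - 15} = \sqrt{- \frac{79863}{3590}} = \frac{i \sqrt{286708170}}{3590}$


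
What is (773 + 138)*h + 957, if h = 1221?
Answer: 1113288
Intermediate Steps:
(773 + 138)*h + 957 = (773 + 138)*1221 + 957 = 911*1221 + 957 = 1112331 + 957 = 1113288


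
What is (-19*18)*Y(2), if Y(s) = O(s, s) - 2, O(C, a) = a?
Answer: 0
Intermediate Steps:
Y(s) = -2 + s (Y(s) = s - 2 = -2 + s)
(-19*18)*Y(2) = (-19*18)*(-2 + 2) = -342*0 = 0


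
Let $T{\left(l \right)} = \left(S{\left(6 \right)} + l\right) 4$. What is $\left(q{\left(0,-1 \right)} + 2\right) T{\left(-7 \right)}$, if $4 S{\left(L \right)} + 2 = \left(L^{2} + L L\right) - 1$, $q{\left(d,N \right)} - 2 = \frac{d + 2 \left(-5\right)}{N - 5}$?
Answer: $\frac{697}{3} \approx 232.33$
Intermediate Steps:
$q{\left(d,N \right)} = 2 + \frac{-10 + d}{-5 + N}$ ($q{\left(d,N \right)} = 2 + \frac{d + 2 \left(-5\right)}{N - 5} = 2 + \frac{d - 10}{-5 + N} = 2 + \frac{-10 + d}{-5 + N}$)
$S{\left(L \right)} = - \frac{3}{4} + \frac{L^{2}}{2}$ ($S{\left(L \right)} = - \frac{1}{2} + \frac{\left(L^{2} + L L\right) - 1}{4} = - \frac{1}{2} + \frac{\left(L^{2} + L^{2}\right) - 1}{4} = - \frac{1}{2} + \frac{2 L^{2} - 1}{4} = - \frac{1}{2} + \frac{-1 + 2 L^{2}}{4} = - \frac{1}{2} + \left(- \frac{1}{4} + \frac{L^{2}}{2}\right) = - \frac{3}{4} + \frac{L^{2}}{2}$)
$T{\left(l \right)} = 69 + 4 l$ ($T{\left(l \right)} = \left(\left(- \frac{3}{4} + \frac{6^{2}}{2}\right) + l\right) 4 = \left(\left(- \frac{3}{4} + \frac{1}{2} \cdot 36\right) + l\right) 4 = \left(\left(- \frac{3}{4} + 18\right) + l\right) 4 = \left(\frac{69}{4} + l\right) 4 = 69 + 4 l$)
$\left(q{\left(0,-1 \right)} + 2\right) T{\left(-7 \right)} = \left(\frac{-20 + 0 + 2 \left(-1\right)}{-5 - 1} + 2\right) \left(69 + 4 \left(-7\right)\right) = \left(\frac{-20 + 0 - 2}{-6} + 2\right) \left(69 - 28\right) = \left(\left(- \frac{1}{6}\right) \left(-22\right) + 2\right) 41 = \left(\frac{11}{3} + 2\right) 41 = \frac{17}{3} \cdot 41 = \frac{697}{3}$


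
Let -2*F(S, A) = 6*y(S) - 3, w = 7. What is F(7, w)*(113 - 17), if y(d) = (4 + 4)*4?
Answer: -9072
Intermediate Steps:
y(d) = 32 (y(d) = 8*4 = 32)
F(S, A) = -189/2 (F(S, A) = -(6*32 - 3)/2 = -(192 - 3)/2 = -½*189 = -189/2)
F(7, w)*(113 - 17) = -189*(113 - 17)/2 = -189/2*96 = -9072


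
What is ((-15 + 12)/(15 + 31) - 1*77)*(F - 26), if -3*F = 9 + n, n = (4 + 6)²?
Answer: 662915/138 ≈ 4803.7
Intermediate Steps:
n = 100 (n = 10² = 100)
F = -109/3 (F = -(9 + 100)/3 = -⅓*109 = -109/3 ≈ -36.333)
((-15 + 12)/(15 + 31) - 1*77)*(F - 26) = ((-15 + 12)/(15 + 31) - 1*77)*(-109/3 - 26) = (-3/46 - 77)*(-187/3) = -3545/46*(-187/3) = 662915/138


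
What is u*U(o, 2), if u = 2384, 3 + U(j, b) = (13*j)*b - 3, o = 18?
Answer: 1101408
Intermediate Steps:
U(j, b) = -6 + 13*b*j (U(j, b) = -3 + ((13*j)*b - 3) = -3 + (13*b*j - 3) = -3 + (-3 + 13*b*j) = -6 + 13*b*j)
u*U(o, 2) = 2384*(-6 + 13*2*18) = 2384*(-6 + 468) = 2384*462 = 1101408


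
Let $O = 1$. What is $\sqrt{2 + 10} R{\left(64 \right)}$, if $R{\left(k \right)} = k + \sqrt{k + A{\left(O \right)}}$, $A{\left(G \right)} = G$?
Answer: $2 \sqrt{3} \left(64 + \sqrt{65}\right) \approx 249.63$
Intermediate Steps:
$R{\left(k \right)} = k + \sqrt{1 + k}$ ($R{\left(k \right)} = k + \sqrt{k + 1} = k + \sqrt{1 + k}$)
$\sqrt{2 + 10} R{\left(64 \right)} = \sqrt{2 + 10} \left(64 + \sqrt{1 + 64}\right) = \sqrt{12} \left(64 + \sqrt{65}\right) = 2 \sqrt{3} \left(64 + \sqrt{65}\right)$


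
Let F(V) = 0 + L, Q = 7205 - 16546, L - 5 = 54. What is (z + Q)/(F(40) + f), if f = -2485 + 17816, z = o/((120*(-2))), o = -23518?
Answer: -1109161/1846800 ≈ -0.60058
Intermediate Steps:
L = 59 (L = 5 + 54 = 59)
z = 11759/120 (z = -23518/(120*(-2)) = -23518/(-240) = -23518*(-1/240) = 11759/120 ≈ 97.992)
Q = -9341
F(V) = 59 (F(V) = 0 + 59 = 59)
f = 15331
(z + Q)/(F(40) + f) = (11759/120 - 9341)/(59 + 15331) = -1109161/120/15390 = -1109161/120*1/15390 = -1109161/1846800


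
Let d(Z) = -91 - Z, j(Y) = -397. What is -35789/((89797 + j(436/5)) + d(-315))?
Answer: -35789/89624 ≈ -0.39932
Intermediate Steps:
-35789/((89797 + j(436/5)) + d(-315)) = -35789/((89797 - 397) + (-91 - 1*(-315))) = -35789/(89400 + (-91 + 315)) = -35789/(89400 + 224) = -35789/89624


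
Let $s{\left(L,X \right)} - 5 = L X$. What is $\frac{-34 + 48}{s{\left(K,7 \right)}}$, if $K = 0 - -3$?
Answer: $\frac{7}{13} \approx 0.53846$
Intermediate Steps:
$K = 3$ ($K = 0 + 3 = 3$)
$s{\left(L,X \right)} = 5 + L X$
$\frac{-34 + 48}{s{\left(K,7 \right)}} = \frac{-34 + 48}{5 + 3 \cdot 7} = \frac{14}{5 + 21} = \frac{14}{26} = 14 \cdot \frac{1}{26} = \frac{7}{13}$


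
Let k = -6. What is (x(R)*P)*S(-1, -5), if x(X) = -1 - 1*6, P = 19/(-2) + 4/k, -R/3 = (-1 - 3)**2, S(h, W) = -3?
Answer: -427/2 ≈ -213.50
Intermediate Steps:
R = -48 (R = -3*(-1 - 3)**2 = -3*(-4)**2 = -3*16 = -48)
P = -61/6 (P = 19/(-2) + 4/(-6) = 19*(-1/2) + 4*(-1/6) = -19/2 - 2/3 = -61/6 ≈ -10.167)
x(X) = -7 (x(X) = -1 - 6 = -7)
(x(R)*P)*S(-1, -5) = -7*(-61/6)*(-3) = (427/6)*(-3) = -427/2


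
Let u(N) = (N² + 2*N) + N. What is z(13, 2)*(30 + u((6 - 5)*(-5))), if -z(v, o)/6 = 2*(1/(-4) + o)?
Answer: -840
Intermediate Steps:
z(v, o) = 3 - 12*o (z(v, o) = -12*(1/(-4) + o) = -12*(1*(-¼) + o) = -12*(-¼ + o) = -6*(-½ + 2*o) = 3 - 12*o)
u(N) = N² + 3*N
z(13, 2)*(30 + u((6 - 5)*(-5))) = (3 - 12*2)*(30 + ((6 - 5)*(-5))*(3 + (6 - 5)*(-5))) = (3 - 24)*(30 + (1*(-5))*(3 + 1*(-5))) = -21*(30 - 5*(3 - 5)) = -21*(30 - 5*(-2)) = -21*(30 + 10) = -21*40 = -840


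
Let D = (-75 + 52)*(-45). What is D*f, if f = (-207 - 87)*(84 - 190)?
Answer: 32254740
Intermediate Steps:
D = 1035 (D = -23*(-45) = 1035)
f = 31164 (f = -294*(-106) = 31164)
D*f = 1035*31164 = 32254740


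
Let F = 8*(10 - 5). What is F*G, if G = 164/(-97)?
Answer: -6560/97 ≈ -67.629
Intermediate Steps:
G = -164/97 (G = 164*(-1/97) = -164/97 ≈ -1.6907)
F = 40 (F = 8*5 = 40)
F*G = 40*(-164/97) = -6560/97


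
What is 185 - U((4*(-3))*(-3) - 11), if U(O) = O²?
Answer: -440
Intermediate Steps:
185 - U((4*(-3))*(-3) - 11) = 185 - ((4*(-3))*(-3) - 11)² = 185 - (-12*(-3) - 11)² = 185 - (36 - 11)² = 185 - 1*25² = 185 - 1*625 = 185 - 625 = -440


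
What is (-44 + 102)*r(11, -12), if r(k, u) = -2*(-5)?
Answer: 580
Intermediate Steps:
r(k, u) = 10
(-44 + 102)*r(11, -12) = (-44 + 102)*10 = 58*10 = 580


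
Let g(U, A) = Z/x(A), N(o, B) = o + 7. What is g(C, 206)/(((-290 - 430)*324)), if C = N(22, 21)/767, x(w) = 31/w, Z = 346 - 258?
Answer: -1133/451980 ≈ -0.0025067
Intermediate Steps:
Z = 88
N(o, B) = 7 + o
C = 29/767 (C = (7 + 22)/767 = 29*(1/767) = 29/767 ≈ 0.037810)
g(U, A) = 88*A/31 (g(U, A) = 88/((31/A)) = 88*(A/31) = 88*A/31)
g(C, 206)/(((-290 - 430)*324)) = ((88/31)*206)/(((-290 - 430)*324)) = 18128/(31*((-720*324))) = (18128/31)/(-233280) = (18128/31)*(-1/233280) = -1133/451980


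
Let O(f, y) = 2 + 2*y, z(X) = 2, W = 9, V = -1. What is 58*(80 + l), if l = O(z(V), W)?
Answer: 5800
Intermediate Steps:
l = 20 (l = 2 + 2*9 = 2 + 18 = 20)
58*(80 + l) = 58*(80 + 20) = 58*100 = 5800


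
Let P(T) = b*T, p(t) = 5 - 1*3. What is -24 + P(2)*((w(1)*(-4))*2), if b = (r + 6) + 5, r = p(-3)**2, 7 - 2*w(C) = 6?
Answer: -144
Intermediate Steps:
w(C) = 1/2 (w(C) = 7/2 - 1/2*6 = 7/2 - 3 = 1/2)
p(t) = 2 (p(t) = 5 - 3 = 2)
r = 4 (r = 2**2 = 4)
b = 15 (b = (4 + 6) + 5 = 10 + 5 = 15)
P(T) = 15*T
-24 + P(2)*((w(1)*(-4))*2) = -24 + (15*2)*(((1/2)*(-4))*2) = -24 + 30*(-2*2) = -24 + 30*(-4) = -24 - 120 = -144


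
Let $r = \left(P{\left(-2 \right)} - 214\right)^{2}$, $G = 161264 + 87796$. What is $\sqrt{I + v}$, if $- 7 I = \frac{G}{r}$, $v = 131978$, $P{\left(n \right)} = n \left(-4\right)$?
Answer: $\frac{\sqrt{1400145707}}{103} \approx 363.29$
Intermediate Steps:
$G = 249060$
$P{\left(n \right)} = - 4 n$
$r = 42436$ ($r = \left(\left(-4\right) \left(-2\right) - 214\right)^{2} = \left(8 - 214\right)^{2} = \left(-206\right)^{2} = 42436$)
$I = - \frac{8895}{10609}$ ($I = - \frac{249060 \cdot \frac{1}{42436}}{7} = \left(- \frac{1}{7}\right) \frac{62265}{10609} = - \frac{8895}{10609} \approx -0.83844$)
$\sqrt{I + v} = \sqrt{- \frac{8895}{10609} + 131978} = \sqrt{\frac{1400145707}{10609}} = \frac{\sqrt{1400145707}}{103}$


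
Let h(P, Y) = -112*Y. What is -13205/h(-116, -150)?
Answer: -2641/3360 ≈ -0.78601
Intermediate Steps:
-13205/h(-116, -150) = -13205/((-112*(-150))) = -13205/16800 = -13205*1/16800 = -2641/3360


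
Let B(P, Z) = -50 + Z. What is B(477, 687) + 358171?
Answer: 358808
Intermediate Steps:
B(477, 687) + 358171 = (-50 + 687) + 358171 = 637 + 358171 = 358808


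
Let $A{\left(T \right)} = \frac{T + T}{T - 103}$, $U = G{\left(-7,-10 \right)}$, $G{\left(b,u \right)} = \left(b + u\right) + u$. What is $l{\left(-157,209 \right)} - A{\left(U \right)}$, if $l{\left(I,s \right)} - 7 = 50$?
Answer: $\frac{3678}{65} \approx 56.585$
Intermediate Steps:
$G{\left(b,u \right)} = b + 2 u$
$l{\left(I,s \right)} = 57$ ($l{\left(I,s \right)} = 7 + 50 = 57$)
$U = -27$ ($U = -7 + 2 \left(-10\right) = -7 - 20 = -27$)
$A{\left(T \right)} = \frac{2 T}{-103 + T}$
$l{\left(-157,209 \right)} - A{\left(U \right)} = 57 - 2 \left(-27\right) \frac{1}{-103 - 27} = 57 - 2 \left(-27\right) \frac{1}{-130} = 57 - 2 \left(-27\right) \left(- \frac{1}{130}\right) = 57 - \frac{27}{65} = \frac{3678}{65}$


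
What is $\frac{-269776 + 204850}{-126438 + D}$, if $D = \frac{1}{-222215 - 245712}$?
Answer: $\frac{30380628402}{59163754027} \approx 0.5135$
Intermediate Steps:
$D = - \frac{1}{467927}$ ($D = \frac{1}{-467927} = - \frac{1}{467927} \approx -2.1371 \cdot 10^{-6}$)
$\frac{-269776 + 204850}{-126438 + D} = \frac{-269776 + 204850}{-126438 - \frac{1}{467927}} = - \frac{64926}{- \frac{59163754027}{467927}} = \left(-64926\right) \left(- \frac{467927}{59163754027}\right) = \frac{30380628402}{59163754027}$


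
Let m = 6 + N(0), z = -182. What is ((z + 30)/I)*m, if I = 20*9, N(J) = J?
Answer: -76/15 ≈ -5.0667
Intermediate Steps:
I = 180
m = 6 (m = 6 + 0 = 6)
((z + 30)/I)*m = ((-182 + 30)/180)*6 = -152*1/180*6 = -38/45*6 = -76/15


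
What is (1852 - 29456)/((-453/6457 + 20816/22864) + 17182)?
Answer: -127351785506/79273488933 ≈ -1.6065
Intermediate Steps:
(1852 - 29456)/((-453/6457 + 20816/22864) + 17182) = -27604/((-453*1/6457 + 20816*(1/22864)) + 17182) = -27604/((-453/6457 + 1301/1429) + 17182) = -27604/(7753220/9227053 + 17182) = -27604/158546977866/9227053 = -27604*9227053/158546977866 = -127351785506/79273488933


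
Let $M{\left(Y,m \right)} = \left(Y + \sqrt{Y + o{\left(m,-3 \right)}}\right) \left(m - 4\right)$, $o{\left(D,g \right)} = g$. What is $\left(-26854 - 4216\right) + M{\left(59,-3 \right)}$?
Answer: $-31483 - 14 \sqrt{14} \approx -31535.0$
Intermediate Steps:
$M{\left(Y,m \right)} = \left(-4 + m\right) \left(Y + \sqrt{-3 + Y}\right)$ ($M{\left(Y,m \right)} = \left(Y + \sqrt{Y - 3}\right) \left(m - 4\right) = \left(Y + \sqrt{-3 + Y}\right) \left(-4 + m\right) = \left(-4 + m\right) \left(Y + \sqrt{-3 + Y}\right)$)
$\left(-26854 - 4216\right) + M{\left(59,-3 \right)} = \left(-26854 - 4216\right) - \left(413 + 7 \sqrt{-3 + 59}\right) = -31070 - \left(413 + 14 \sqrt{14}\right) = -31483 - 14 \sqrt{14}$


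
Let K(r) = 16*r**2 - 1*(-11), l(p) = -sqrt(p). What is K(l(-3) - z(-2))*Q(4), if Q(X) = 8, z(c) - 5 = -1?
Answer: 1752 + 1024*I*sqrt(3) ≈ 1752.0 + 1773.6*I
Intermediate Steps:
z(c) = 4 (z(c) = 5 - 1 = 4)
K(r) = 11 + 16*r**2 (K(r) = 16*r**2 + 11 = 11 + 16*r**2)
K(l(-3) - z(-2))*Q(4) = (11 + 16*(-sqrt(-3) - 1*4)**2)*8 = (11 + 16*(-I*sqrt(3) - 4)**2)*8 = (11 + 16*(-4 - I*sqrt(3))**2)*8 = 88 + 128*(-4 - I*sqrt(3))**2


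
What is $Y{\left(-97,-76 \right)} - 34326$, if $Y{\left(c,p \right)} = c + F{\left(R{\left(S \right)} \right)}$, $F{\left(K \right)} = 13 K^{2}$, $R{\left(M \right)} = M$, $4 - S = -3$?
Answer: $-33786$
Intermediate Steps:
$S = 7$ ($S = 4 - -3 = 4 + 3 = 7$)
$Y{\left(c,p \right)} = 637 + c$ ($Y{\left(c,p \right)} = c + 13 \cdot 7^{2} = c + 13 \cdot 49 = c + 637 = 637 + c$)
$Y{\left(-97,-76 \right)} - 34326 = \left(637 - 97\right) - 34326 = 540 - 34326 = -33786$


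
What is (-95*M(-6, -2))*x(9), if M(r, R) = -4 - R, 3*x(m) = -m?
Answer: -570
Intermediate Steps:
x(m) = -m/3 (x(m) = (-m)/3 = -m/3)
(-95*M(-6, -2))*x(9) = (-95*(-4 - 1*(-2)))*(-⅓*9) = -95*(-4 + 2)*(-3) = -95*(-2)*(-3) = 190*(-3) = -570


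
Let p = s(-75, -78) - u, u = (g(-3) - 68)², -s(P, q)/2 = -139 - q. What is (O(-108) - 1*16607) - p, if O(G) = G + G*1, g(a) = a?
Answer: -11904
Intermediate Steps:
O(G) = 2*G (O(G) = G + G = 2*G)
s(P, q) = 278 + 2*q (s(P, q) = -2*(-139 - q) = 278 + 2*q)
u = 5041 (u = (-3 - 68)² = (-71)² = 5041)
p = -4919 (p = (278 + 2*(-78)) - 1*5041 = (278 - 156) - 5041 = 122 - 5041 = -4919)
(O(-108) - 1*16607) - p = (2*(-108) - 1*16607) - 1*(-4919) = (-216 - 16607) + 4919 = -16823 + 4919 = -11904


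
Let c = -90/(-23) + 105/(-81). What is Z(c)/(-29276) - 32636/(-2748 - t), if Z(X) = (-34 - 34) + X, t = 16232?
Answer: 11425116323/6635844540 ≈ 1.7217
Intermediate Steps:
c = 1625/621 (c = -90*(-1/23) + 105*(-1/81) = 90/23 - 35/27 = 1625/621 ≈ 2.6167)
Z(X) = -68 + X
Z(c)/(-29276) - 32636/(-2748 - t) = (-68 + 1625/621)/(-29276) - 32636/(-2748 - 1*16232) = -40603/621*(-1/29276) - 32636/(-2748 - 16232) = 40603/18180396 - 32636/(-18980) = 40603/18180396 - 32636*(-1/18980) = 40603/18180396 + 8159/4745 = 11425116323/6635844540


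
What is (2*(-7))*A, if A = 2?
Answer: -28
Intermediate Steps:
(2*(-7))*A = (2*(-7))*2 = -14*2 = -28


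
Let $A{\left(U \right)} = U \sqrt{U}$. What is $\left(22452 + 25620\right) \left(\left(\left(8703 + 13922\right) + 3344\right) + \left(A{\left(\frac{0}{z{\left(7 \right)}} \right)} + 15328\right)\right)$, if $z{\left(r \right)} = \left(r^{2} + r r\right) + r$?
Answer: $1985229384$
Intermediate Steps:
$z{\left(r \right)} = r + 2 r^{2}$ ($z{\left(r \right)} = \left(r^{2} + r^{2}\right) + r = 2 r^{2} + r = r + 2 r^{2}$)
$A{\left(U \right)} = U^{\frac{3}{2}}$
$\left(22452 + 25620\right) \left(\left(\left(8703 + 13922\right) + 3344\right) + \left(A{\left(\frac{0}{z{\left(7 \right)}} \right)} + 15328\right)\right) = \left(22452 + 25620\right) \left(\left(\left(8703 + 13922\right) + 3344\right) + \left(\left(\frac{0}{7 \left(1 + 2 \cdot 7\right)}\right)^{\frac{3}{2}} + 15328\right)\right) = 48072 \left(\left(22625 + 3344\right) + \left(\left(\frac{0}{7 \left(1 + 14\right)}\right)^{\frac{3}{2}} + 15328\right)\right) = 48072 \left(25969 + \left(\left(\frac{0}{7 \cdot 15}\right)^{\frac{3}{2}} + 15328\right)\right) = 48072 \left(25969 + \left(\left(\frac{0}{105}\right)^{\frac{3}{2}} + 15328\right)\right) = 48072 \left(25969 + \left(\left(0 \cdot \frac{1}{105}\right)^{\frac{3}{2}} + 15328\right)\right) = 48072 \left(25969 + \left(0^{\frac{3}{2}} + 15328\right)\right) = 48072 \left(25969 + \left(0 + 15328\right)\right) = 48072 \left(25969 + 15328\right) = 48072 \cdot 41297 = 1985229384$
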